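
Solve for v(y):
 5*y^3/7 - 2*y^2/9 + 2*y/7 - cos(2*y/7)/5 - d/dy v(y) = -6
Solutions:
 v(y) = C1 + 5*y^4/28 - 2*y^3/27 + y^2/7 + 6*y - 7*sin(2*y/7)/10


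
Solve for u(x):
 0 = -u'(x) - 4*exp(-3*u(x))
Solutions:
 u(x) = log(C1 - 12*x)/3
 u(x) = log((-3^(1/3) - 3^(5/6)*I)*(C1 - 4*x)^(1/3)/2)
 u(x) = log((-3^(1/3) + 3^(5/6)*I)*(C1 - 4*x)^(1/3)/2)


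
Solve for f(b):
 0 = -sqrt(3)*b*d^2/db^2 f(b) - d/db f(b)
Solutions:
 f(b) = C1 + C2*b^(1 - sqrt(3)/3)


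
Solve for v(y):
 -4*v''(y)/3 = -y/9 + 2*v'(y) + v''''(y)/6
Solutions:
 v(y) = C1 + C2*exp(-6^(1/3)*y*(-(27 + sqrt(1113))^(1/3) + 4*6^(1/3)/(27 + sqrt(1113))^(1/3))/6)*sin(2^(1/3)*3^(1/6)*y*(2*2^(1/3)/(27 + sqrt(1113))^(1/3) + 3^(2/3)*(27 + sqrt(1113))^(1/3)/6)) + C3*exp(-6^(1/3)*y*(-(27 + sqrt(1113))^(1/3) + 4*6^(1/3)/(27 + sqrt(1113))^(1/3))/6)*cos(2^(1/3)*3^(1/6)*y*(2*2^(1/3)/(27 + sqrt(1113))^(1/3) + 3^(2/3)*(27 + sqrt(1113))^(1/3)/6)) + C4*exp(6^(1/3)*y*(-(27 + sqrt(1113))^(1/3) + 4*6^(1/3)/(27 + sqrt(1113))^(1/3))/3) + y^2/36 - y/27


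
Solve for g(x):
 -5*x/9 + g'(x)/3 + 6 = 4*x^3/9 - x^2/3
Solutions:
 g(x) = C1 + x^4/3 - x^3/3 + 5*x^2/6 - 18*x


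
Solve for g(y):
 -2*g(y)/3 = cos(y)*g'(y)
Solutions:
 g(y) = C1*(sin(y) - 1)^(1/3)/(sin(y) + 1)^(1/3)


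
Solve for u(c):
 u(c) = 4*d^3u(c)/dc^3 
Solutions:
 u(c) = C3*exp(2^(1/3)*c/2) + (C1*sin(2^(1/3)*sqrt(3)*c/4) + C2*cos(2^(1/3)*sqrt(3)*c/4))*exp(-2^(1/3)*c/4)


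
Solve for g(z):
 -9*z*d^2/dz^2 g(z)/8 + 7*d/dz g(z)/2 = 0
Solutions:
 g(z) = C1 + C2*z^(37/9)


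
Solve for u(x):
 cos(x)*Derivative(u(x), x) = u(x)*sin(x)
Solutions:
 u(x) = C1/cos(x)


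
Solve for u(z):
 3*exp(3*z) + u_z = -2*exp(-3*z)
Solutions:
 u(z) = C1 - exp(3*z) + 2*exp(-3*z)/3


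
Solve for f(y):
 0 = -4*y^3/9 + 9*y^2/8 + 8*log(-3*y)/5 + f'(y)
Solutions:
 f(y) = C1 + y^4/9 - 3*y^3/8 - 8*y*log(-y)/5 + 8*y*(1 - log(3))/5


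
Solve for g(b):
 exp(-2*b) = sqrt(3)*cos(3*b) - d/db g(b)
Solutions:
 g(b) = C1 + sqrt(3)*sin(3*b)/3 + exp(-2*b)/2


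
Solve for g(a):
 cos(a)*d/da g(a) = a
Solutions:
 g(a) = C1 + Integral(a/cos(a), a)


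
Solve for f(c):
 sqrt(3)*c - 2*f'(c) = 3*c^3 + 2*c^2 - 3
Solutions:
 f(c) = C1 - 3*c^4/8 - c^3/3 + sqrt(3)*c^2/4 + 3*c/2


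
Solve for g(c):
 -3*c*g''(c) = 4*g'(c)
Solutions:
 g(c) = C1 + C2/c^(1/3)


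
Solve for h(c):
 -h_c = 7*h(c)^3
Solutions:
 h(c) = -sqrt(2)*sqrt(-1/(C1 - 7*c))/2
 h(c) = sqrt(2)*sqrt(-1/(C1 - 7*c))/2


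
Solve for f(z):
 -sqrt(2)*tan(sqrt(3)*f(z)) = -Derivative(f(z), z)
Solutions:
 f(z) = sqrt(3)*(pi - asin(C1*exp(sqrt(6)*z)))/3
 f(z) = sqrt(3)*asin(C1*exp(sqrt(6)*z))/3


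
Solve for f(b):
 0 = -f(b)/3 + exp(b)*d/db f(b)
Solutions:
 f(b) = C1*exp(-exp(-b)/3)


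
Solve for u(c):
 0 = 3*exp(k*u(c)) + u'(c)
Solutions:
 u(c) = Piecewise((log(1/(C1*k + 3*c*k))/k, Ne(k, 0)), (nan, True))
 u(c) = Piecewise((C1 - 3*c, Eq(k, 0)), (nan, True))


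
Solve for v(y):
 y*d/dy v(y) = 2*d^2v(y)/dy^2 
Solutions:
 v(y) = C1 + C2*erfi(y/2)


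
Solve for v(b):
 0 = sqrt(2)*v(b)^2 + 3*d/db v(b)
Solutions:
 v(b) = 3/(C1 + sqrt(2)*b)


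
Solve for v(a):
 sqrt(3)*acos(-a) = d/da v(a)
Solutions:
 v(a) = C1 + sqrt(3)*(a*acos(-a) + sqrt(1 - a^2))


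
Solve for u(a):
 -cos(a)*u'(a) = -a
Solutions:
 u(a) = C1 + Integral(a/cos(a), a)


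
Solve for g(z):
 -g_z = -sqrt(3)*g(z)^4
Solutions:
 g(z) = (-1/(C1 + 3*sqrt(3)*z))^(1/3)
 g(z) = (-1/(C1 + sqrt(3)*z))^(1/3)*(-3^(2/3) - 3*3^(1/6)*I)/6
 g(z) = (-1/(C1 + sqrt(3)*z))^(1/3)*(-3^(2/3) + 3*3^(1/6)*I)/6


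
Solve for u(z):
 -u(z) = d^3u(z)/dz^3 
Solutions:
 u(z) = C3*exp(-z) + (C1*sin(sqrt(3)*z/2) + C2*cos(sqrt(3)*z/2))*exp(z/2)


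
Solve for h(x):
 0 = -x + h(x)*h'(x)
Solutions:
 h(x) = -sqrt(C1 + x^2)
 h(x) = sqrt(C1 + x^2)


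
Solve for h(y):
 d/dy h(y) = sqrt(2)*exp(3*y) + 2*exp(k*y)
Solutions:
 h(y) = C1 + sqrt(2)*exp(3*y)/3 + 2*exp(k*y)/k


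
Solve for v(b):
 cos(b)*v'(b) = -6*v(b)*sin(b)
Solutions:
 v(b) = C1*cos(b)^6


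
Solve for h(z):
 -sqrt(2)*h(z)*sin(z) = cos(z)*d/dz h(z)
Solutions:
 h(z) = C1*cos(z)^(sqrt(2))


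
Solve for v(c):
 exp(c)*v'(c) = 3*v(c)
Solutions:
 v(c) = C1*exp(-3*exp(-c))


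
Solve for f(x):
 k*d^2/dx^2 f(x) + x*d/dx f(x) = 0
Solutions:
 f(x) = C1 + C2*sqrt(k)*erf(sqrt(2)*x*sqrt(1/k)/2)


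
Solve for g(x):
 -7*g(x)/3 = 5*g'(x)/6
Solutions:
 g(x) = C1*exp(-14*x/5)


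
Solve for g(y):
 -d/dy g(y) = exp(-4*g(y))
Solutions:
 g(y) = log(-I*(C1 - 4*y)^(1/4))
 g(y) = log(I*(C1 - 4*y)^(1/4))
 g(y) = log(-(C1 - 4*y)^(1/4))
 g(y) = log(C1 - 4*y)/4


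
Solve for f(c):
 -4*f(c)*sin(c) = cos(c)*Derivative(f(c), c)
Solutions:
 f(c) = C1*cos(c)^4


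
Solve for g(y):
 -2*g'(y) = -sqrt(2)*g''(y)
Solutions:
 g(y) = C1 + C2*exp(sqrt(2)*y)


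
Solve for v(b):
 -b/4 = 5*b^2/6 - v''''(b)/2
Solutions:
 v(b) = C1 + C2*b + C3*b^2 + C4*b^3 + b^6/216 + b^5/240


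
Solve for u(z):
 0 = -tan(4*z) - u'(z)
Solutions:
 u(z) = C1 + log(cos(4*z))/4


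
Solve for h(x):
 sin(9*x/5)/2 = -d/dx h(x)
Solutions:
 h(x) = C1 + 5*cos(9*x/5)/18


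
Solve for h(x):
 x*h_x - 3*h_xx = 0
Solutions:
 h(x) = C1 + C2*erfi(sqrt(6)*x/6)


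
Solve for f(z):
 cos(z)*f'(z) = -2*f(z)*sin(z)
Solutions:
 f(z) = C1*cos(z)^2


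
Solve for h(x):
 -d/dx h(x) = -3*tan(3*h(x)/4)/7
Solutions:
 h(x) = -4*asin(C1*exp(9*x/28))/3 + 4*pi/3
 h(x) = 4*asin(C1*exp(9*x/28))/3


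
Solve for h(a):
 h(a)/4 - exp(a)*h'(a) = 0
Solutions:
 h(a) = C1*exp(-exp(-a)/4)


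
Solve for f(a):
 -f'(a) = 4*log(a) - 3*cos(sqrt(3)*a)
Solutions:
 f(a) = C1 - 4*a*log(a) + 4*a + sqrt(3)*sin(sqrt(3)*a)


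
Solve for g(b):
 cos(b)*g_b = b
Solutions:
 g(b) = C1 + Integral(b/cos(b), b)


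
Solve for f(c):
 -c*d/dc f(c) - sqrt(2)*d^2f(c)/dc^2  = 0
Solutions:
 f(c) = C1 + C2*erf(2^(1/4)*c/2)


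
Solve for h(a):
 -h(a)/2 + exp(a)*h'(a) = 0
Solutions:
 h(a) = C1*exp(-exp(-a)/2)


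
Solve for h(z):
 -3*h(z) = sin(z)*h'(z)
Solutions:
 h(z) = C1*(cos(z) + 1)^(3/2)/(cos(z) - 1)^(3/2)


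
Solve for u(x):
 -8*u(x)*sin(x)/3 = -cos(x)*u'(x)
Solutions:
 u(x) = C1/cos(x)^(8/3)


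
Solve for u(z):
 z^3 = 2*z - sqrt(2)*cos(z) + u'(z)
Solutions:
 u(z) = C1 + z^4/4 - z^2 + sqrt(2)*sin(z)


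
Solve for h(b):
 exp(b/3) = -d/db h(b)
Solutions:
 h(b) = C1 - 3*exp(b/3)


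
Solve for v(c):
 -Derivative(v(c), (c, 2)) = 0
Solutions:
 v(c) = C1 + C2*c


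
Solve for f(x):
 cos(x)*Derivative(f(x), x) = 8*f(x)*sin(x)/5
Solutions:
 f(x) = C1/cos(x)^(8/5)


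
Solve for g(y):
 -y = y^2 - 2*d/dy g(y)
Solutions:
 g(y) = C1 + y^3/6 + y^2/4


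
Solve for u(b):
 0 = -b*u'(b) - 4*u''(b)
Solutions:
 u(b) = C1 + C2*erf(sqrt(2)*b/4)


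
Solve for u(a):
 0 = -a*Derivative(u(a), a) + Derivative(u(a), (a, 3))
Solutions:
 u(a) = C1 + Integral(C2*airyai(a) + C3*airybi(a), a)


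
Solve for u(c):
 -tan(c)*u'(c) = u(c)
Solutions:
 u(c) = C1/sin(c)


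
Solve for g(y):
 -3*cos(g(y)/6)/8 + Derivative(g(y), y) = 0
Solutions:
 -3*y/8 - 3*log(sin(g(y)/6) - 1) + 3*log(sin(g(y)/6) + 1) = C1


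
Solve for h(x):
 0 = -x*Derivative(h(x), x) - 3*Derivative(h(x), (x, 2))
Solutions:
 h(x) = C1 + C2*erf(sqrt(6)*x/6)


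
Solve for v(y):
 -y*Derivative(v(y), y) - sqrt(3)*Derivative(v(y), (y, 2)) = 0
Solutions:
 v(y) = C1 + C2*erf(sqrt(2)*3^(3/4)*y/6)


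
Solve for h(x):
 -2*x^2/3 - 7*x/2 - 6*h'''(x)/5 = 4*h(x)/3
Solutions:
 h(x) = C3*exp(-30^(1/3)*x/3) - x^2/2 - 21*x/8 + (C1*sin(10^(1/3)*3^(5/6)*x/6) + C2*cos(10^(1/3)*3^(5/6)*x/6))*exp(30^(1/3)*x/6)


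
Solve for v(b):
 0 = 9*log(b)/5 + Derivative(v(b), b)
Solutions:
 v(b) = C1 - 9*b*log(b)/5 + 9*b/5


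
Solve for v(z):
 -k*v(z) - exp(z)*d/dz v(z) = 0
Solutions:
 v(z) = C1*exp(k*exp(-z))


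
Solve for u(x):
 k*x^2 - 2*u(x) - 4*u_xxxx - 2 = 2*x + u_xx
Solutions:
 u(x) = k*x^2/2 - k/2 - x + (C1*sin(2^(3/4)*x*cos(atan(sqrt(31))/2)/2) + C2*cos(2^(3/4)*x*cos(atan(sqrt(31))/2)/2))*exp(-2^(3/4)*x*sin(atan(sqrt(31))/2)/2) + (C3*sin(2^(3/4)*x*cos(atan(sqrt(31))/2)/2) + C4*cos(2^(3/4)*x*cos(atan(sqrt(31))/2)/2))*exp(2^(3/4)*x*sin(atan(sqrt(31))/2)/2) - 1


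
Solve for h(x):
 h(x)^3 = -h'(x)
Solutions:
 h(x) = -sqrt(2)*sqrt(-1/(C1 - x))/2
 h(x) = sqrt(2)*sqrt(-1/(C1 - x))/2


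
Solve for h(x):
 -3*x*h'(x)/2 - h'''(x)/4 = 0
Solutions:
 h(x) = C1 + Integral(C2*airyai(-6^(1/3)*x) + C3*airybi(-6^(1/3)*x), x)


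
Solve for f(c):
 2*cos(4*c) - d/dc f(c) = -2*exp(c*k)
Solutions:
 f(c) = C1 + sin(4*c)/2 + 2*exp(c*k)/k


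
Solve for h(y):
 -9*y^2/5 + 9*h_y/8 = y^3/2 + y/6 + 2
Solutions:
 h(y) = C1 + y^4/9 + 8*y^3/15 + 2*y^2/27 + 16*y/9


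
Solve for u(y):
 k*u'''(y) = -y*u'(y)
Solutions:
 u(y) = C1 + Integral(C2*airyai(y*(-1/k)^(1/3)) + C3*airybi(y*(-1/k)^(1/3)), y)


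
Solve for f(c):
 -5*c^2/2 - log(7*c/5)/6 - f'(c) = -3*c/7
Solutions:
 f(c) = C1 - 5*c^3/6 + 3*c^2/14 - c*log(c)/6 - c*log(7)/6 + c/6 + c*log(5)/6


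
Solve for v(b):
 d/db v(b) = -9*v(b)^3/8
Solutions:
 v(b) = -2*sqrt(-1/(C1 - 9*b))
 v(b) = 2*sqrt(-1/(C1 - 9*b))


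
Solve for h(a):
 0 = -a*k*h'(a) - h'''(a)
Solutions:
 h(a) = C1 + Integral(C2*airyai(a*(-k)^(1/3)) + C3*airybi(a*(-k)^(1/3)), a)


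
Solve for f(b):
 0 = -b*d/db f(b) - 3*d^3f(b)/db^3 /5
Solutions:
 f(b) = C1 + Integral(C2*airyai(-3^(2/3)*5^(1/3)*b/3) + C3*airybi(-3^(2/3)*5^(1/3)*b/3), b)


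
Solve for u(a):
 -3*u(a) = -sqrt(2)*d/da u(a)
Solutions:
 u(a) = C1*exp(3*sqrt(2)*a/2)


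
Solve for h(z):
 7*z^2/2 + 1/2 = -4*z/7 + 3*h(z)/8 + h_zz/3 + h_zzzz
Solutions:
 h(z) = 28*z^2/3 + 32*z/21 + (C1*sin(6^(1/4)*z*cos(atan(5*sqrt(2)/2)/2)/2) + C2*cos(6^(1/4)*z*cos(atan(5*sqrt(2)/2)/2)/2))*exp(-6^(1/4)*z*sin(atan(5*sqrt(2)/2)/2)/2) + (C3*sin(6^(1/4)*z*cos(atan(5*sqrt(2)/2)/2)/2) + C4*cos(6^(1/4)*z*cos(atan(5*sqrt(2)/2)/2)/2))*exp(6^(1/4)*z*sin(atan(5*sqrt(2)/2)/2)/2) - 412/27


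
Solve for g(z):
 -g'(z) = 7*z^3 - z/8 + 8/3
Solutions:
 g(z) = C1 - 7*z^4/4 + z^2/16 - 8*z/3


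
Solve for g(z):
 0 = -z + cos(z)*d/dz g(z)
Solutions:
 g(z) = C1 + Integral(z/cos(z), z)


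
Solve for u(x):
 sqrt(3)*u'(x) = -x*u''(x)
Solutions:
 u(x) = C1 + C2*x^(1 - sqrt(3))


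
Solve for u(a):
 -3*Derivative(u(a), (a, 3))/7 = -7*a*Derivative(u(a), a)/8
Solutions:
 u(a) = C1 + Integral(C2*airyai(21^(2/3)*a/6) + C3*airybi(21^(2/3)*a/6), a)


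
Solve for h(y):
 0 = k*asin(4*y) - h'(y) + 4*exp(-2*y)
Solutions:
 h(y) = C1 + k*y*asin(4*y) + k*sqrt(1 - 16*y^2)/4 - 2*exp(-2*y)


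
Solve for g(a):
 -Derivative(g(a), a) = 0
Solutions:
 g(a) = C1


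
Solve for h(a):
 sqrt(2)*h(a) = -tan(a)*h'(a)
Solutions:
 h(a) = C1/sin(a)^(sqrt(2))


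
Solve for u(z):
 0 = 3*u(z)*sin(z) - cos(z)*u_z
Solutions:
 u(z) = C1/cos(z)^3


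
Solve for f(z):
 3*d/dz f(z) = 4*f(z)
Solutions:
 f(z) = C1*exp(4*z/3)


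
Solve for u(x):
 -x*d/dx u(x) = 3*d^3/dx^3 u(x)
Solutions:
 u(x) = C1 + Integral(C2*airyai(-3^(2/3)*x/3) + C3*airybi(-3^(2/3)*x/3), x)


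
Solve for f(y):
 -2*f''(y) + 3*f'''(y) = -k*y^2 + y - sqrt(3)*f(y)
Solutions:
 f(y) = C1*exp(y*(8*2^(1/3)/(-16 + sqrt(-256 + (-16 + 243*sqrt(3))^2) + 243*sqrt(3))^(1/3) + 8 + 2^(2/3)*(-16 + sqrt(-256 + (-16 + 243*sqrt(3))^2) + 243*sqrt(3))^(1/3))/36)*sin(2^(1/3)*sqrt(3)*y*(-2^(1/3)*(-16 + 27*sqrt(-256/729 + (-16/27 + 9*sqrt(3))^2) + 243*sqrt(3))^(1/3) + 8/(-16 + 27*sqrt(-256/729 + (-16/27 + 9*sqrt(3))^2) + 243*sqrt(3))^(1/3))/36) + C2*exp(y*(8*2^(1/3)/(-16 + sqrt(-256 + (-16 + 243*sqrt(3))^2) + 243*sqrt(3))^(1/3) + 8 + 2^(2/3)*(-16 + sqrt(-256 + (-16 + 243*sqrt(3))^2) + 243*sqrt(3))^(1/3))/36)*cos(2^(1/3)*sqrt(3)*y*(-2^(1/3)*(-16 + 27*sqrt(-256/729 + (-16/27 + 9*sqrt(3))^2) + 243*sqrt(3))^(1/3) + 8/(-16 + 27*sqrt(-256/729 + (-16/27 + 9*sqrt(3))^2) + 243*sqrt(3))^(1/3))/36) + C3*exp(y*(-2^(2/3)*(-16 + sqrt(-256 + (-16 + 243*sqrt(3))^2) + 243*sqrt(3))^(1/3) - 8*2^(1/3)/(-16 + sqrt(-256 + (-16 + 243*sqrt(3))^2) + 243*sqrt(3))^(1/3) + 4)/18) - sqrt(3)*k*y^2/3 - 4*k/3 + sqrt(3)*y/3


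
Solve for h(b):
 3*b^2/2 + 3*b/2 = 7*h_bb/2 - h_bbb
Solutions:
 h(b) = C1 + C2*b + C3*exp(7*b/2) + b^4/28 + 11*b^3/98 + 33*b^2/343


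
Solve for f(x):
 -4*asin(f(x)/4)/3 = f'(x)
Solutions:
 Integral(1/asin(_y/4), (_y, f(x))) = C1 - 4*x/3


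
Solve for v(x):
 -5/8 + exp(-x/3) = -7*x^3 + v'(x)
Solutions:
 v(x) = C1 + 7*x^4/4 - 5*x/8 - 3*exp(-x/3)


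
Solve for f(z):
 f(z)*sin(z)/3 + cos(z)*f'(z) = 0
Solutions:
 f(z) = C1*cos(z)^(1/3)


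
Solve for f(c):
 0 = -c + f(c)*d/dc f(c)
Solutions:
 f(c) = -sqrt(C1 + c^2)
 f(c) = sqrt(C1 + c^2)


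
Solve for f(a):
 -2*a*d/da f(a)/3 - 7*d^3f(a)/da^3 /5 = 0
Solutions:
 f(a) = C1 + Integral(C2*airyai(-10^(1/3)*21^(2/3)*a/21) + C3*airybi(-10^(1/3)*21^(2/3)*a/21), a)


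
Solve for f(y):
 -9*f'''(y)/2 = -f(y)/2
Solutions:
 f(y) = C3*exp(3^(1/3)*y/3) + (C1*sin(3^(5/6)*y/6) + C2*cos(3^(5/6)*y/6))*exp(-3^(1/3)*y/6)


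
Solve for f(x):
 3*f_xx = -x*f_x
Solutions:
 f(x) = C1 + C2*erf(sqrt(6)*x/6)


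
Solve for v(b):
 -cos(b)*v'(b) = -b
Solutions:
 v(b) = C1 + Integral(b/cos(b), b)


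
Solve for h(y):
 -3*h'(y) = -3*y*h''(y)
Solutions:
 h(y) = C1 + C2*y^2


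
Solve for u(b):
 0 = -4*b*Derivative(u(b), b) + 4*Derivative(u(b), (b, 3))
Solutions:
 u(b) = C1 + Integral(C2*airyai(b) + C3*airybi(b), b)


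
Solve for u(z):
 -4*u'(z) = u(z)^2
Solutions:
 u(z) = 4/(C1 + z)


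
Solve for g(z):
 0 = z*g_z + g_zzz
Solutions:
 g(z) = C1 + Integral(C2*airyai(-z) + C3*airybi(-z), z)


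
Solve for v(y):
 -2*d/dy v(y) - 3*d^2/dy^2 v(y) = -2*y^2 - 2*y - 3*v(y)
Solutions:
 v(y) = C1*exp(y*(-1 + sqrt(10))/3) + C2*exp(-y*(1 + sqrt(10))/3) - 2*y^2/3 - 14*y/9 - 64/27


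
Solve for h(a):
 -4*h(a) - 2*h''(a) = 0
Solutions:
 h(a) = C1*sin(sqrt(2)*a) + C2*cos(sqrt(2)*a)


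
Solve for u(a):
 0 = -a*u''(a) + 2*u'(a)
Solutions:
 u(a) = C1 + C2*a^3


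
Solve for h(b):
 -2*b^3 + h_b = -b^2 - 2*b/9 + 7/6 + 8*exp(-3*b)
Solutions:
 h(b) = C1 + b^4/2 - b^3/3 - b^2/9 + 7*b/6 - 8*exp(-3*b)/3


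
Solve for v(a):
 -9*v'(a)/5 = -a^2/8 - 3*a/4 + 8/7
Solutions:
 v(a) = C1 + 5*a^3/216 + 5*a^2/24 - 40*a/63


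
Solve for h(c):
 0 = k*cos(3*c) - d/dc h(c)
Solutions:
 h(c) = C1 + k*sin(3*c)/3


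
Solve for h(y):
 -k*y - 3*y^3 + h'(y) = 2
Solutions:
 h(y) = C1 + k*y^2/2 + 3*y^4/4 + 2*y


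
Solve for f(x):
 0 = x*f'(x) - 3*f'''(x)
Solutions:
 f(x) = C1 + Integral(C2*airyai(3^(2/3)*x/3) + C3*airybi(3^(2/3)*x/3), x)


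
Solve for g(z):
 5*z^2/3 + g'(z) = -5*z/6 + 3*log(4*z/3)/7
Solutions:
 g(z) = C1 - 5*z^3/9 - 5*z^2/12 + 3*z*log(z)/7 - 3*z*log(3)/7 - 3*z/7 + 6*z*log(2)/7


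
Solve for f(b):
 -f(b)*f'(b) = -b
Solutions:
 f(b) = -sqrt(C1 + b^2)
 f(b) = sqrt(C1 + b^2)


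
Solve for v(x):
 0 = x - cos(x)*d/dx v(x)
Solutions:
 v(x) = C1 + Integral(x/cos(x), x)


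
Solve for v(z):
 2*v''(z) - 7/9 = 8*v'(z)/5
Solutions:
 v(z) = C1 + C2*exp(4*z/5) - 35*z/72


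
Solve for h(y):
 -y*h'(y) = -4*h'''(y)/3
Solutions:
 h(y) = C1 + Integral(C2*airyai(6^(1/3)*y/2) + C3*airybi(6^(1/3)*y/2), y)


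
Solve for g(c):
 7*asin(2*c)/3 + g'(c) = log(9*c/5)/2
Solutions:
 g(c) = C1 + c*log(c)/2 - 7*c*asin(2*c)/3 - c*log(5)/2 - c/2 + c*log(3) - 7*sqrt(1 - 4*c^2)/6


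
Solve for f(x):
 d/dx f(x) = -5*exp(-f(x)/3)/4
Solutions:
 f(x) = 3*log(C1 - 5*x/12)


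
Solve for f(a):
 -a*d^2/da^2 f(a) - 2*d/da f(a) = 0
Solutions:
 f(a) = C1 + C2/a


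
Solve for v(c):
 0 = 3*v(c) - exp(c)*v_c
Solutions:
 v(c) = C1*exp(-3*exp(-c))


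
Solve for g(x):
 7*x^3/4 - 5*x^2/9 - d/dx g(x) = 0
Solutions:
 g(x) = C1 + 7*x^4/16 - 5*x^3/27


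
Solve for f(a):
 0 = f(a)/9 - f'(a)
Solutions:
 f(a) = C1*exp(a/9)


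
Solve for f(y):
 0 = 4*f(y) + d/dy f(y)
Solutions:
 f(y) = C1*exp(-4*y)


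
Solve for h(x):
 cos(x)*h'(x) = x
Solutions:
 h(x) = C1 + Integral(x/cos(x), x)


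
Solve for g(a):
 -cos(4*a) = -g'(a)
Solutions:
 g(a) = C1 + sin(4*a)/4


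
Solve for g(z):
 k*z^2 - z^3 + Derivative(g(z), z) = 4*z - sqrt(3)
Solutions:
 g(z) = C1 - k*z^3/3 + z^4/4 + 2*z^2 - sqrt(3)*z


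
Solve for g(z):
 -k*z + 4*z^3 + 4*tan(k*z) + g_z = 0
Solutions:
 g(z) = C1 + k*z^2/2 - z^4 - 4*Piecewise((-log(cos(k*z))/k, Ne(k, 0)), (0, True))


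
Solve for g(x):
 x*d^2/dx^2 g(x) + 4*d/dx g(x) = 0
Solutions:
 g(x) = C1 + C2/x^3


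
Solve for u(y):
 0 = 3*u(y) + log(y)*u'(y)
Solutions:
 u(y) = C1*exp(-3*li(y))


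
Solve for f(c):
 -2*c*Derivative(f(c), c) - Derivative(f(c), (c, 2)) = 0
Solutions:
 f(c) = C1 + C2*erf(c)


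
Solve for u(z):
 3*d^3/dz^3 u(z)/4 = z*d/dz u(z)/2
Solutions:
 u(z) = C1 + Integral(C2*airyai(2^(1/3)*3^(2/3)*z/3) + C3*airybi(2^(1/3)*3^(2/3)*z/3), z)


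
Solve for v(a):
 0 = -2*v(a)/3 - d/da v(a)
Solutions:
 v(a) = C1*exp(-2*a/3)


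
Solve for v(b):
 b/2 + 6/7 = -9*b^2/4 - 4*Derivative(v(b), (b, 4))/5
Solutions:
 v(b) = C1 + C2*b + C3*b^2 + C4*b^3 - b^6/128 - b^5/192 - 5*b^4/112


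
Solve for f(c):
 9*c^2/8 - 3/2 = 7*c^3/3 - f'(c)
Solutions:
 f(c) = C1 + 7*c^4/12 - 3*c^3/8 + 3*c/2


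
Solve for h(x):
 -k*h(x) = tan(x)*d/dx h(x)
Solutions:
 h(x) = C1*exp(-k*log(sin(x)))


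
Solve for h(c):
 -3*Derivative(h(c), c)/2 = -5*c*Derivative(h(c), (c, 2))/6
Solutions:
 h(c) = C1 + C2*c^(14/5)


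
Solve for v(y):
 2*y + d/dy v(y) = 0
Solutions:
 v(y) = C1 - y^2


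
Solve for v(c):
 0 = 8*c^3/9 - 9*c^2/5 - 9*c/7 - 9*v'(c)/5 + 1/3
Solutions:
 v(c) = C1 + 10*c^4/81 - c^3/3 - 5*c^2/14 + 5*c/27


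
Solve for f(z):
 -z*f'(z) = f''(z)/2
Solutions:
 f(z) = C1 + C2*erf(z)


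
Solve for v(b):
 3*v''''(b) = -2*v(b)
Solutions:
 v(b) = (C1*sin(6^(3/4)*b/6) + C2*cos(6^(3/4)*b/6))*exp(-6^(3/4)*b/6) + (C3*sin(6^(3/4)*b/6) + C4*cos(6^(3/4)*b/6))*exp(6^(3/4)*b/6)


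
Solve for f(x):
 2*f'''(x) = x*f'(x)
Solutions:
 f(x) = C1 + Integral(C2*airyai(2^(2/3)*x/2) + C3*airybi(2^(2/3)*x/2), x)


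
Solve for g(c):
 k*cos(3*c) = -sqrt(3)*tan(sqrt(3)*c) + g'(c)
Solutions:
 g(c) = C1 + k*sin(3*c)/3 - log(cos(sqrt(3)*c))


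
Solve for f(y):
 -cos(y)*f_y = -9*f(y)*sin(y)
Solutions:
 f(y) = C1/cos(y)^9


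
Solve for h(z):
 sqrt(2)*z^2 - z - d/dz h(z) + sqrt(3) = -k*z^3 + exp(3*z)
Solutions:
 h(z) = C1 + k*z^4/4 + sqrt(2)*z^3/3 - z^2/2 + sqrt(3)*z - exp(3*z)/3


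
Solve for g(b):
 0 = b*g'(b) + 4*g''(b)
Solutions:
 g(b) = C1 + C2*erf(sqrt(2)*b/4)


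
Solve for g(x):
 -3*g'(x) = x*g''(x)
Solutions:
 g(x) = C1 + C2/x^2


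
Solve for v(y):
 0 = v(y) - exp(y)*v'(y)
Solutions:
 v(y) = C1*exp(-exp(-y))


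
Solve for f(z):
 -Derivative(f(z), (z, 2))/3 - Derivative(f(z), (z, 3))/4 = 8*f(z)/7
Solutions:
 f(z) = C1*exp(z*(-28 + 14*2^(2/3)*7^(1/3)/(27*sqrt(785) + 757)^(1/3) + 2^(1/3)*7^(2/3)*(27*sqrt(785) + 757)^(1/3))/63)*sin(14^(1/3)*sqrt(3)*z*(-7^(1/3)*(27*sqrt(785) + 757)^(1/3) + 14*2^(1/3)/(27*sqrt(785) + 757)^(1/3))/63) + C2*exp(z*(-28 + 14*2^(2/3)*7^(1/3)/(27*sqrt(785) + 757)^(1/3) + 2^(1/3)*7^(2/3)*(27*sqrt(785) + 757)^(1/3))/63)*cos(14^(1/3)*sqrt(3)*z*(-7^(1/3)*(27*sqrt(785) + 757)^(1/3) + 14*2^(1/3)/(27*sqrt(785) + 757)^(1/3))/63) + C3*exp(-2*z*(14*2^(2/3)*7^(1/3)/(27*sqrt(785) + 757)^(1/3) + 14 + 2^(1/3)*7^(2/3)*(27*sqrt(785) + 757)^(1/3))/63)


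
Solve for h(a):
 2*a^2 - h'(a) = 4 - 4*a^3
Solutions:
 h(a) = C1 + a^4 + 2*a^3/3 - 4*a


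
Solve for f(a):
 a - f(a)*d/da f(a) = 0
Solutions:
 f(a) = -sqrt(C1 + a^2)
 f(a) = sqrt(C1 + a^2)


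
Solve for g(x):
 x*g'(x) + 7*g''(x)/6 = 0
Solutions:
 g(x) = C1 + C2*erf(sqrt(21)*x/7)


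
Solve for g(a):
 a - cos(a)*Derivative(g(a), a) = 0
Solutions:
 g(a) = C1 + Integral(a/cos(a), a)


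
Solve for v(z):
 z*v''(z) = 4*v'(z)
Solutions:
 v(z) = C1 + C2*z^5


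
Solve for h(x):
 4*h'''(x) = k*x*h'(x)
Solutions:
 h(x) = C1 + Integral(C2*airyai(2^(1/3)*k^(1/3)*x/2) + C3*airybi(2^(1/3)*k^(1/3)*x/2), x)


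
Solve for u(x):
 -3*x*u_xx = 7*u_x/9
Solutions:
 u(x) = C1 + C2*x^(20/27)


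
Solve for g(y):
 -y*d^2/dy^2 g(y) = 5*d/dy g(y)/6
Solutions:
 g(y) = C1 + C2*y^(1/6)


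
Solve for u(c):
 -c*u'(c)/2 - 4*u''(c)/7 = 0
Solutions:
 u(c) = C1 + C2*erf(sqrt(7)*c/4)


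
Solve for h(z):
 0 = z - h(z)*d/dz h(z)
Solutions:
 h(z) = -sqrt(C1 + z^2)
 h(z) = sqrt(C1 + z^2)


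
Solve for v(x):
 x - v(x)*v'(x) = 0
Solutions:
 v(x) = -sqrt(C1 + x^2)
 v(x) = sqrt(C1 + x^2)


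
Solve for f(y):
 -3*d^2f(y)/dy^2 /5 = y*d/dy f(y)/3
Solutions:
 f(y) = C1 + C2*erf(sqrt(10)*y/6)


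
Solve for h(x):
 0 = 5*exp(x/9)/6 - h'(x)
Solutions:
 h(x) = C1 + 15*exp(x/9)/2


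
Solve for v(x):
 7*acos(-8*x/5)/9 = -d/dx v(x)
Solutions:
 v(x) = C1 - 7*x*acos(-8*x/5)/9 - 7*sqrt(25 - 64*x^2)/72


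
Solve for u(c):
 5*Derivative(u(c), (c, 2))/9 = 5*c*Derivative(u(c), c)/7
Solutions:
 u(c) = C1 + C2*erfi(3*sqrt(14)*c/14)


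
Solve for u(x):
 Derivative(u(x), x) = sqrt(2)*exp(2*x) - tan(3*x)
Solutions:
 u(x) = C1 + sqrt(2)*exp(2*x)/2 + log(cos(3*x))/3


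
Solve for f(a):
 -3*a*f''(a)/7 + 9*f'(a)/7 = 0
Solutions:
 f(a) = C1 + C2*a^4


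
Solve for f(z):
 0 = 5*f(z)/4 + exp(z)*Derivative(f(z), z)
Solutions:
 f(z) = C1*exp(5*exp(-z)/4)


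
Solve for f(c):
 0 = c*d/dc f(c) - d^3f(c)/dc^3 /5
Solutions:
 f(c) = C1 + Integral(C2*airyai(5^(1/3)*c) + C3*airybi(5^(1/3)*c), c)


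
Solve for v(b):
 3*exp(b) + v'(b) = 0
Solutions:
 v(b) = C1 - 3*exp(b)


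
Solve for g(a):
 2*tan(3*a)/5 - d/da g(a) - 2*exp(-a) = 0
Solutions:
 g(a) = C1 + log(tan(3*a)^2 + 1)/15 + 2*exp(-a)


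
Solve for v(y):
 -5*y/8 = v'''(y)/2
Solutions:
 v(y) = C1 + C2*y + C3*y^2 - 5*y^4/96


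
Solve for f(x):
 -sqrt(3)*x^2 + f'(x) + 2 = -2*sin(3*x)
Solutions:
 f(x) = C1 + sqrt(3)*x^3/3 - 2*x + 2*cos(3*x)/3


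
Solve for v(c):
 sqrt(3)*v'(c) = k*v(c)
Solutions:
 v(c) = C1*exp(sqrt(3)*c*k/3)


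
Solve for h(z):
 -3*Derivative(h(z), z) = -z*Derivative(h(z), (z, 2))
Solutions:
 h(z) = C1 + C2*z^4


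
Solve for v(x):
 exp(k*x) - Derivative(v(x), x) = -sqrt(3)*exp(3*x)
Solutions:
 v(x) = C1 + sqrt(3)*exp(3*x)/3 + exp(k*x)/k


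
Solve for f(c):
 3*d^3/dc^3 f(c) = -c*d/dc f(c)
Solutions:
 f(c) = C1 + Integral(C2*airyai(-3^(2/3)*c/3) + C3*airybi(-3^(2/3)*c/3), c)


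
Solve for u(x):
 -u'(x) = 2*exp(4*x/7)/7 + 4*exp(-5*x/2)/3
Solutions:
 u(x) = C1 - exp(4*x/7)/2 + 8*exp(-5*x/2)/15


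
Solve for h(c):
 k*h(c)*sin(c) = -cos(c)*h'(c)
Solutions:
 h(c) = C1*exp(k*log(cos(c)))


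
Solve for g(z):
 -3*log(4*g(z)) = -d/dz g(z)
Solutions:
 -Integral(1/(log(_y) + 2*log(2)), (_y, g(z)))/3 = C1 - z


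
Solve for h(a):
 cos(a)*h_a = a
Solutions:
 h(a) = C1 + Integral(a/cos(a), a)


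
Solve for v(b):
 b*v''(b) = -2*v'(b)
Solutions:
 v(b) = C1 + C2/b


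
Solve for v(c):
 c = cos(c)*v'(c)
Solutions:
 v(c) = C1 + Integral(c/cos(c), c)


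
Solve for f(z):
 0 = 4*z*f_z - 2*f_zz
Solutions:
 f(z) = C1 + C2*erfi(z)


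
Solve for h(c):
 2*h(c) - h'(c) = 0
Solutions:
 h(c) = C1*exp(2*c)


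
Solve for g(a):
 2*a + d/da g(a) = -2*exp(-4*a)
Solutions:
 g(a) = C1 - a^2 + exp(-4*a)/2


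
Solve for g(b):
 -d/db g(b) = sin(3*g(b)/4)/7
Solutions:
 b/7 + 2*log(cos(3*g(b)/4) - 1)/3 - 2*log(cos(3*g(b)/4) + 1)/3 = C1


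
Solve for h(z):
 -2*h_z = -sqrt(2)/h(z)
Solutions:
 h(z) = -sqrt(C1 + sqrt(2)*z)
 h(z) = sqrt(C1 + sqrt(2)*z)


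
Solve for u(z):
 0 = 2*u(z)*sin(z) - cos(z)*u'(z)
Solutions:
 u(z) = C1/cos(z)^2


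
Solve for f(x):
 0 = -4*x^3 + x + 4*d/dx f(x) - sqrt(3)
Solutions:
 f(x) = C1 + x^4/4 - x^2/8 + sqrt(3)*x/4


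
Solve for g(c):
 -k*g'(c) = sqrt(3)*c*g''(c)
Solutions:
 g(c) = C1 + c^(-sqrt(3)*re(k)/3 + 1)*(C2*sin(sqrt(3)*log(c)*Abs(im(k))/3) + C3*cos(sqrt(3)*log(c)*im(k)/3))


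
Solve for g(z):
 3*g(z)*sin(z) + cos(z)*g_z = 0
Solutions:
 g(z) = C1*cos(z)^3


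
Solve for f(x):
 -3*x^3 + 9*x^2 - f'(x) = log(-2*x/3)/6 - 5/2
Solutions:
 f(x) = C1 - 3*x^4/4 + 3*x^3 - x*log(-x)/6 + x*(-log(2) + log(3) + 16)/6


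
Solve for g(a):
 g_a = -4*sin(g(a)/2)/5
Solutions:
 4*a/5 + log(cos(g(a)/2) - 1) - log(cos(g(a)/2) + 1) = C1


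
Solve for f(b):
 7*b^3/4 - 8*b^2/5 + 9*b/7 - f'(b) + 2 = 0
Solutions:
 f(b) = C1 + 7*b^4/16 - 8*b^3/15 + 9*b^2/14 + 2*b


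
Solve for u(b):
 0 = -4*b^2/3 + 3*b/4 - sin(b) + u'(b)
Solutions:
 u(b) = C1 + 4*b^3/9 - 3*b^2/8 - cos(b)


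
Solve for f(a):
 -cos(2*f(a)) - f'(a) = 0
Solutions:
 f(a) = -asin((C1 + exp(4*a))/(C1 - exp(4*a)))/2 + pi/2
 f(a) = asin((C1 + exp(4*a))/(C1 - exp(4*a)))/2


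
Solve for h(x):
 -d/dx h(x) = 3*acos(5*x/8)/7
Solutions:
 h(x) = C1 - 3*x*acos(5*x/8)/7 + 3*sqrt(64 - 25*x^2)/35


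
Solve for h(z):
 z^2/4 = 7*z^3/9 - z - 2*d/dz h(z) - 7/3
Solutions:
 h(z) = C1 + 7*z^4/72 - z^3/24 - z^2/4 - 7*z/6


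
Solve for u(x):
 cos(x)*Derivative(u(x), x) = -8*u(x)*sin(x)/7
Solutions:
 u(x) = C1*cos(x)^(8/7)


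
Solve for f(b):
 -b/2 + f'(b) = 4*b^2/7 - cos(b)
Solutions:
 f(b) = C1 + 4*b^3/21 + b^2/4 - sin(b)


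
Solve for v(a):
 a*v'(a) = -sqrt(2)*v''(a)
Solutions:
 v(a) = C1 + C2*erf(2^(1/4)*a/2)


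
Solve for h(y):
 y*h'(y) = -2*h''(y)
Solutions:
 h(y) = C1 + C2*erf(y/2)


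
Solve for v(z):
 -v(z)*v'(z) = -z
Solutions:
 v(z) = -sqrt(C1 + z^2)
 v(z) = sqrt(C1 + z^2)


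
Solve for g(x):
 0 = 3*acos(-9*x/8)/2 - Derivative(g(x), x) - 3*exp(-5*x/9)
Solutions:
 g(x) = C1 + 3*x*acos(-9*x/8)/2 + sqrt(64 - 81*x^2)/6 + 27*exp(-5*x/9)/5


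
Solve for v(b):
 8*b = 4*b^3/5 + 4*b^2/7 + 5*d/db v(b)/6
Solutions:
 v(b) = C1 - 6*b^4/25 - 8*b^3/35 + 24*b^2/5


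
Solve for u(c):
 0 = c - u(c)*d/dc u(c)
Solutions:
 u(c) = -sqrt(C1 + c^2)
 u(c) = sqrt(C1 + c^2)


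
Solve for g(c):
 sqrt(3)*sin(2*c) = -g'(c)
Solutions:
 g(c) = C1 + sqrt(3)*cos(2*c)/2


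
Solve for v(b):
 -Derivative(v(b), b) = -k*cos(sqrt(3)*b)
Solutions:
 v(b) = C1 + sqrt(3)*k*sin(sqrt(3)*b)/3


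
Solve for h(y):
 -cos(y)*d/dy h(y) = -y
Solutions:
 h(y) = C1 + Integral(y/cos(y), y)


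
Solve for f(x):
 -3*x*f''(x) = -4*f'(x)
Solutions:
 f(x) = C1 + C2*x^(7/3)


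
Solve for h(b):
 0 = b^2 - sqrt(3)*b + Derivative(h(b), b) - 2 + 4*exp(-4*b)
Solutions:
 h(b) = C1 - b^3/3 + sqrt(3)*b^2/2 + 2*b + exp(-4*b)


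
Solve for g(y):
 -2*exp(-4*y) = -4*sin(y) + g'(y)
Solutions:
 g(y) = C1 - 4*cos(y) + exp(-4*y)/2


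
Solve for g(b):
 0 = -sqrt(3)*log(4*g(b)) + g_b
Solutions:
 -sqrt(3)*Integral(1/(log(_y) + 2*log(2)), (_y, g(b)))/3 = C1 - b


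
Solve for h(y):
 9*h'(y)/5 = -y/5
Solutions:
 h(y) = C1 - y^2/18


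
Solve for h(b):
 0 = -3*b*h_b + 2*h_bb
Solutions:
 h(b) = C1 + C2*erfi(sqrt(3)*b/2)


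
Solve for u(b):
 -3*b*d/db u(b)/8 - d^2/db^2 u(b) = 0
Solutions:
 u(b) = C1 + C2*erf(sqrt(3)*b/4)


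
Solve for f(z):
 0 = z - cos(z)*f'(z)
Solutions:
 f(z) = C1 + Integral(z/cos(z), z)


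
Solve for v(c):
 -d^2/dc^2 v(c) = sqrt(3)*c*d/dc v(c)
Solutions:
 v(c) = C1 + C2*erf(sqrt(2)*3^(1/4)*c/2)


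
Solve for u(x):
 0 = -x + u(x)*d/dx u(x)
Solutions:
 u(x) = -sqrt(C1 + x^2)
 u(x) = sqrt(C1 + x^2)


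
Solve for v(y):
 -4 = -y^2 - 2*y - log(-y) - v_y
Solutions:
 v(y) = C1 - y^3/3 - y^2 - y*log(-y) + 5*y


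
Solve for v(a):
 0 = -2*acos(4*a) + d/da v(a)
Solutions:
 v(a) = C1 + 2*a*acos(4*a) - sqrt(1 - 16*a^2)/2


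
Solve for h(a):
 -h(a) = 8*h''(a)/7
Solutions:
 h(a) = C1*sin(sqrt(14)*a/4) + C2*cos(sqrt(14)*a/4)


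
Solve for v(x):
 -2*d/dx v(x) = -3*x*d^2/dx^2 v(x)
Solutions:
 v(x) = C1 + C2*x^(5/3)


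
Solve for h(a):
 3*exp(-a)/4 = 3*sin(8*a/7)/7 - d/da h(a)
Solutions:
 h(a) = C1 - 3*cos(8*a/7)/8 + 3*exp(-a)/4


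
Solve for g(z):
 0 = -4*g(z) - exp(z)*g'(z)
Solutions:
 g(z) = C1*exp(4*exp(-z))


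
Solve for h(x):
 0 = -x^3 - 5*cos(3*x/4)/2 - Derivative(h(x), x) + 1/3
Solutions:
 h(x) = C1 - x^4/4 + x/3 - 10*sin(3*x/4)/3


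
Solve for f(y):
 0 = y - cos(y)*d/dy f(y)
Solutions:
 f(y) = C1 + Integral(y/cos(y), y)


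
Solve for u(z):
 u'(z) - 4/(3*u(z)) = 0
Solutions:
 u(z) = -sqrt(C1 + 24*z)/3
 u(z) = sqrt(C1 + 24*z)/3


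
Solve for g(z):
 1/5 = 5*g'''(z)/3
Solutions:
 g(z) = C1 + C2*z + C3*z^2 + z^3/50


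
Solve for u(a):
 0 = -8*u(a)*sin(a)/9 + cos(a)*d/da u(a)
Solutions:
 u(a) = C1/cos(a)^(8/9)


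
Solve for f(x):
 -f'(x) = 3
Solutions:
 f(x) = C1 - 3*x


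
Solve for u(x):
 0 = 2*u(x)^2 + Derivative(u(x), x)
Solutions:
 u(x) = 1/(C1 + 2*x)


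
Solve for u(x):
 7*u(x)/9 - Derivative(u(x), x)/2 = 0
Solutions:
 u(x) = C1*exp(14*x/9)


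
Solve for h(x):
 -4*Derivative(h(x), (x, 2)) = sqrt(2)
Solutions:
 h(x) = C1 + C2*x - sqrt(2)*x^2/8


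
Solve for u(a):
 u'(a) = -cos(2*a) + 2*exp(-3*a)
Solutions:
 u(a) = C1 - sin(2*a)/2 - 2*exp(-3*a)/3


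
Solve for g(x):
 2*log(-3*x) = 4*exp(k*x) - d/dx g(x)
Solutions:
 g(x) = C1 - 2*x*log(-x) + 2*x*(1 - log(3)) + Piecewise((4*exp(k*x)/k, Ne(k, 0)), (4*x, True))


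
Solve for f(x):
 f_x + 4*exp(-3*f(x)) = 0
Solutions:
 f(x) = log(C1 - 12*x)/3
 f(x) = log((-3^(1/3) - 3^(5/6)*I)*(C1 - 4*x)^(1/3)/2)
 f(x) = log((-3^(1/3) + 3^(5/6)*I)*(C1 - 4*x)^(1/3)/2)


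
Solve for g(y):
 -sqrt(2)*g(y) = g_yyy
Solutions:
 g(y) = C3*exp(-2^(1/6)*y) + (C1*sin(2^(1/6)*sqrt(3)*y/2) + C2*cos(2^(1/6)*sqrt(3)*y/2))*exp(2^(1/6)*y/2)


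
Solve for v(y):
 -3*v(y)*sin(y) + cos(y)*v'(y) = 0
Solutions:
 v(y) = C1/cos(y)^3


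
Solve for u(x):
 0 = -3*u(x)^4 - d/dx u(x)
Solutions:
 u(x) = (-3^(2/3) - 3*3^(1/6)*I)*(1/(C1 + 3*x))^(1/3)/6
 u(x) = (-3^(2/3) + 3*3^(1/6)*I)*(1/(C1 + 3*x))^(1/3)/6
 u(x) = (1/(C1 + 9*x))^(1/3)


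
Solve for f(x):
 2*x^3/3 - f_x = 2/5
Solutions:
 f(x) = C1 + x^4/6 - 2*x/5


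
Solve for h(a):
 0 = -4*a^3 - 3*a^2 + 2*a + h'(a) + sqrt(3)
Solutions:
 h(a) = C1 + a^4 + a^3 - a^2 - sqrt(3)*a


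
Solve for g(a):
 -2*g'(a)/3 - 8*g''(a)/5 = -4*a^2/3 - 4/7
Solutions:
 g(a) = C1 + C2*exp(-5*a/12) + 2*a^3/3 - 24*a^2/5 + 4182*a/175


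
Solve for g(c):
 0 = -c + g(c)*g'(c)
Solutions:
 g(c) = -sqrt(C1 + c^2)
 g(c) = sqrt(C1 + c^2)


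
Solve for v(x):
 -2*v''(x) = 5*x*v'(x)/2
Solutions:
 v(x) = C1 + C2*erf(sqrt(10)*x/4)


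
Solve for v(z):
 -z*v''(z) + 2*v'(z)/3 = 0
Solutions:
 v(z) = C1 + C2*z^(5/3)


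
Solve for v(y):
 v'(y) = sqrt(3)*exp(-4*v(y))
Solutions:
 v(y) = log(-I*(C1 + 4*sqrt(3)*y)^(1/4))
 v(y) = log(I*(C1 + 4*sqrt(3)*y)^(1/4))
 v(y) = log(-(C1 + 4*sqrt(3)*y)^(1/4))
 v(y) = log(C1 + 4*sqrt(3)*y)/4


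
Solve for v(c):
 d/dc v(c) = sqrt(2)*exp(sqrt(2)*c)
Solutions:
 v(c) = C1 + exp(sqrt(2)*c)


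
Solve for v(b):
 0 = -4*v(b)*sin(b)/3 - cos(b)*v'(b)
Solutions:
 v(b) = C1*cos(b)^(4/3)


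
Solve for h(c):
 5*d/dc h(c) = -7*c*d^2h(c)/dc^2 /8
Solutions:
 h(c) = C1 + C2/c^(33/7)


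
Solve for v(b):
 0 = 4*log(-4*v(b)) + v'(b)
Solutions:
 Integral(1/(log(-_y) + 2*log(2)), (_y, v(b)))/4 = C1 - b


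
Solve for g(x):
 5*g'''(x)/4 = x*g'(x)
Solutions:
 g(x) = C1 + Integral(C2*airyai(10^(2/3)*x/5) + C3*airybi(10^(2/3)*x/5), x)


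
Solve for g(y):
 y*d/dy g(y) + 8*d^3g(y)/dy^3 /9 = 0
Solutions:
 g(y) = C1 + Integral(C2*airyai(-3^(2/3)*y/2) + C3*airybi(-3^(2/3)*y/2), y)


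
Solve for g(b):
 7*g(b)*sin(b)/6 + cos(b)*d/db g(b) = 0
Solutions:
 g(b) = C1*cos(b)^(7/6)


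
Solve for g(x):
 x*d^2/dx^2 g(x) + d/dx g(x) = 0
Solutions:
 g(x) = C1 + C2*log(x)


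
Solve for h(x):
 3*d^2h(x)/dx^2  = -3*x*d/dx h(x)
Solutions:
 h(x) = C1 + C2*erf(sqrt(2)*x/2)


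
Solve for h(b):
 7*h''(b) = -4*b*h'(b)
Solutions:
 h(b) = C1 + C2*erf(sqrt(14)*b/7)


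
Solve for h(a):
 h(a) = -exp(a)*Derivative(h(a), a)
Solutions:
 h(a) = C1*exp(exp(-a))


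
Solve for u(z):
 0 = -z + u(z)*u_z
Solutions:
 u(z) = -sqrt(C1 + z^2)
 u(z) = sqrt(C1 + z^2)


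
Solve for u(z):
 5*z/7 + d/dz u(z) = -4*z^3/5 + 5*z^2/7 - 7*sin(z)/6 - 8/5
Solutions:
 u(z) = C1 - z^4/5 + 5*z^3/21 - 5*z^2/14 - 8*z/5 + 7*cos(z)/6


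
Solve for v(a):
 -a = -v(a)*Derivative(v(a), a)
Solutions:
 v(a) = -sqrt(C1 + a^2)
 v(a) = sqrt(C1 + a^2)


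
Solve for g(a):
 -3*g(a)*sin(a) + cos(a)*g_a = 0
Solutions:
 g(a) = C1/cos(a)^3


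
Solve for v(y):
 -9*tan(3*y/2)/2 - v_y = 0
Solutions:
 v(y) = C1 + 3*log(cos(3*y/2))


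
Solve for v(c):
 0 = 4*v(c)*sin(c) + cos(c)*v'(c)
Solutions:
 v(c) = C1*cos(c)^4


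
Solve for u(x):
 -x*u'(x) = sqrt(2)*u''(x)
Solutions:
 u(x) = C1 + C2*erf(2^(1/4)*x/2)


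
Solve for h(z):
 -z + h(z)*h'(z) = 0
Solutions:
 h(z) = -sqrt(C1 + z^2)
 h(z) = sqrt(C1 + z^2)


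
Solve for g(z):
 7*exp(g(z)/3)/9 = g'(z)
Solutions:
 g(z) = 3*log(-1/(C1 + 7*z)) + 9*log(3)


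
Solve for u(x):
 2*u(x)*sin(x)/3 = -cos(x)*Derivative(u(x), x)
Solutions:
 u(x) = C1*cos(x)^(2/3)


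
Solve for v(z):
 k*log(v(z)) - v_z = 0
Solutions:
 li(v(z)) = C1 + k*z


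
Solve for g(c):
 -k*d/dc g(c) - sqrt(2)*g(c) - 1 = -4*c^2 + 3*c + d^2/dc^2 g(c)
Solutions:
 g(c) = C1*exp(c*(-k + sqrt(k^2 - 4*sqrt(2)))/2) + C2*exp(-c*(k + sqrt(k^2 - 4*sqrt(2)))/2) + 2*sqrt(2)*c^2 - 4*c*k - 3*sqrt(2)*c/2 + 2*sqrt(2)*k^2 + 3*k/2 - 4 - sqrt(2)/2


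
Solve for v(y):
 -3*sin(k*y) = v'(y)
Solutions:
 v(y) = C1 + 3*cos(k*y)/k


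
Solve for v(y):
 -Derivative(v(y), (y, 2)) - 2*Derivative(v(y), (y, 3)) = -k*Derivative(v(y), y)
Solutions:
 v(y) = C1 + C2*exp(y*(sqrt(8*k + 1) - 1)/4) + C3*exp(-y*(sqrt(8*k + 1) + 1)/4)


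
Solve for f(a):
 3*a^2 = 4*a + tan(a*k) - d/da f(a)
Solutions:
 f(a) = C1 - a^3 + 2*a^2 + Piecewise((-log(cos(a*k))/k, Ne(k, 0)), (0, True))


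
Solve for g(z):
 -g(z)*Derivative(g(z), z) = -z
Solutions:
 g(z) = -sqrt(C1 + z^2)
 g(z) = sqrt(C1 + z^2)


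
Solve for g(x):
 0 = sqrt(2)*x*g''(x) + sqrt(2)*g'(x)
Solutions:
 g(x) = C1 + C2*log(x)


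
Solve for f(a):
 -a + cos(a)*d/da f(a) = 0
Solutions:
 f(a) = C1 + Integral(a/cos(a), a)


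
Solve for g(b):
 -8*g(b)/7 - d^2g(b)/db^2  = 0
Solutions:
 g(b) = C1*sin(2*sqrt(14)*b/7) + C2*cos(2*sqrt(14)*b/7)


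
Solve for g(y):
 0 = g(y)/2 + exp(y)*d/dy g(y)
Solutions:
 g(y) = C1*exp(exp(-y)/2)


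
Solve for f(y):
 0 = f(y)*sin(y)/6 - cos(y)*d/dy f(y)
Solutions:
 f(y) = C1/cos(y)^(1/6)


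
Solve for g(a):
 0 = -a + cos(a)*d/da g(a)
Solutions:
 g(a) = C1 + Integral(a/cos(a), a)


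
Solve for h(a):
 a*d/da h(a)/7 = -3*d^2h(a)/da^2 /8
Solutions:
 h(a) = C1 + C2*erf(2*sqrt(21)*a/21)


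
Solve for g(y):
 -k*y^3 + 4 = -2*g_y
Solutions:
 g(y) = C1 + k*y^4/8 - 2*y


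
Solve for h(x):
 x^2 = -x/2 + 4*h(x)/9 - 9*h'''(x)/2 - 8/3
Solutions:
 h(x) = C3*exp(2*3^(2/3)*x/9) + 9*x^2/4 + 9*x/8 + (C1*sin(3^(1/6)*x/3) + C2*cos(3^(1/6)*x/3))*exp(-3^(2/3)*x/9) + 6


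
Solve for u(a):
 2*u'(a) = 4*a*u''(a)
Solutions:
 u(a) = C1 + C2*a^(3/2)


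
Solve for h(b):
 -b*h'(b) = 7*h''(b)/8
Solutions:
 h(b) = C1 + C2*erf(2*sqrt(7)*b/7)


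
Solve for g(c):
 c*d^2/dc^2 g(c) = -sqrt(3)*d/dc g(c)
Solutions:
 g(c) = C1 + C2*c^(1 - sqrt(3))


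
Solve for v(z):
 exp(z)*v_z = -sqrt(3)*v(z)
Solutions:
 v(z) = C1*exp(sqrt(3)*exp(-z))


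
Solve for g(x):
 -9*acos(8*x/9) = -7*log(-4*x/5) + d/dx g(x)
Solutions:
 g(x) = C1 + 7*x*log(-x) - 9*x*acos(8*x/9) - 7*x*log(5) - 7*x + 14*x*log(2) + 9*sqrt(81 - 64*x^2)/8


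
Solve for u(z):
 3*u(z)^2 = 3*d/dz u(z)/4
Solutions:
 u(z) = -1/(C1 + 4*z)


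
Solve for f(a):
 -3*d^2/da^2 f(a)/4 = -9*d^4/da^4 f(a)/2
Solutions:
 f(a) = C1 + C2*a + C3*exp(-sqrt(6)*a/6) + C4*exp(sqrt(6)*a/6)


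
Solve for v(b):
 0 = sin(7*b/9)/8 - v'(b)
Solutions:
 v(b) = C1 - 9*cos(7*b/9)/56


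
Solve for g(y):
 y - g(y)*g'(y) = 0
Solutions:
 g(y) = -sqrt(C1 + y^2)
 g(y) = sqrt(C1 + y^2)


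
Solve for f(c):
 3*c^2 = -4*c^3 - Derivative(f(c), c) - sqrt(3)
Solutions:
 f(c) = C1 - c^4 - c^3 - sqrt(3)*c


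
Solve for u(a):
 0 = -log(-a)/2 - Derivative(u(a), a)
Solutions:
 u(a) = C1 - a*log(-a)/2 + a/2


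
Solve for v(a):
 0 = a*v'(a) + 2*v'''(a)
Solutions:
 v(a) = C1 + Integral(C2*airyai(-2^(2/3)*a/2) + C3*airybi(-2^(2/3)*a/2), a)


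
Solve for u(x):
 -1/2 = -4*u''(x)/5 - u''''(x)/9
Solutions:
 u(x) = C1 + C2*x + C3*sin(6*sqrt(5)*x/5) + C4*cos(6*sqrt(5)*x/5) + 5*x^2/16


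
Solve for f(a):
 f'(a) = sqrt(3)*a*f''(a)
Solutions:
 f(a) = C1 + C2*a^(sqrt(3)/3 + 1)


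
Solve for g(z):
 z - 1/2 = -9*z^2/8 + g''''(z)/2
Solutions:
 g(z) = C1 + C2*z + C3*z^2 + C4*z^3 + z^6/160 + z^5/60 - z^4/24


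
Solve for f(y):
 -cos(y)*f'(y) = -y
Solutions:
 f(y) = C1 + Integral(y/cos(y), y)


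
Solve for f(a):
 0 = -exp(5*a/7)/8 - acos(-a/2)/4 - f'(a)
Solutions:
 f(a) = C1 - a*acos(-a/2)/4 - sqrt(4 - a^2)/4 - 7*exp(5*a/7)/40


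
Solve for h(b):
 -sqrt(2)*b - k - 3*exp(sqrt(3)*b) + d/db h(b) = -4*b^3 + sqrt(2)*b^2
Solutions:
 h(b) = C1 - b^4 + sqrt(2)*b^3/3 + sqrt(2)*b^2/2 + b*k + sqrt(3)*exp(sqrt(3)*b)


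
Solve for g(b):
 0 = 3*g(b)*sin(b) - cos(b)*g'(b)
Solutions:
 g(b) = C1/cos(b)^3


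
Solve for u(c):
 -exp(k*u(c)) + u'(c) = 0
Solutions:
 u(c) = Piecewise((log(-1/(C1*k + c*k))/k, Ne(k, 0)), (nan, True))
 u(c) = Piecewise((C1 + c, Eq(k, 0)), (nan, True))


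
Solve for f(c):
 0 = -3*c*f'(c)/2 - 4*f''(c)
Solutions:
 f(c) = C1 + C2*erf(sqrt(3)*c/4)


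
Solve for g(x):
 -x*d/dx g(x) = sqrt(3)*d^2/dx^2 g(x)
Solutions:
 g(x) = C1 + C2*erf(sqrt(2)*3^(3/4)*x/6)


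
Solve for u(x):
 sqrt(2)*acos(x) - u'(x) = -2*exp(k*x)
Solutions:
 u(x) = C1 + sqrt(2)*(x*acos(x) - sqrt(1 - x^2)) + 2*Piecewise((exp(k*x)/k, Ne(k, 0)), (x, True))


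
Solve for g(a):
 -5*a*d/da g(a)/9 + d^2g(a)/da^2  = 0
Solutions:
 g(a) = C1 + C2*erfi(sqrt(10)*a/6)


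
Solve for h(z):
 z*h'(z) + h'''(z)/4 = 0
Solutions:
 h(z) = C1 + Integral(C2*airyai(-2^(2/3)*z) + C3*airybi(-2^(2/3)*z), z)


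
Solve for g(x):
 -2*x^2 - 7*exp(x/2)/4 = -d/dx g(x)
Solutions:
 g(x) = C1 + 2*x^3/3 + 7*exp(x/2)/2


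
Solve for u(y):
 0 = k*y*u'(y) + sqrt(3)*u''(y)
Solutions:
 u(y) = Piecewise((-sqrt(2)*3^(1/4)*sqrt(pi)*C1*erf(sqrt(2)*3^(3/4)*sqrt(k)*y/6)/(2*sqrt(k)) - C2, (k > 0) | (k < 0)), (-C1*y - C2, True))


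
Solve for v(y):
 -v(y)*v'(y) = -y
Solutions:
 v(y) = -sqrt(C1 + y^2)
 v(y) = sqrt(C1 + y^2)


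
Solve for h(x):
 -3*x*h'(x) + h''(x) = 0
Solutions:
 h(x) = C1 + C2*erfi(sqrt(6)*x/2)


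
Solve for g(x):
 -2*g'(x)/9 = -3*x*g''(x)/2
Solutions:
 g(x) = C1 + C2*x^(31/27)


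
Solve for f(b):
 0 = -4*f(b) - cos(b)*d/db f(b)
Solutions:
 f(b) = C1*(sin(b)^2 - 2*sin(b) + 1)/(sin(b)^2 + 2*sin(b) + 1)


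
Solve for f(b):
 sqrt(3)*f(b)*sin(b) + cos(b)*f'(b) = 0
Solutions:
 f(b) = C1*cos(b)^(sqrt(3))


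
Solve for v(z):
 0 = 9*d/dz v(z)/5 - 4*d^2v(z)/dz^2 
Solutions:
 v(z) = C1 + C2*exp(9*z/20)


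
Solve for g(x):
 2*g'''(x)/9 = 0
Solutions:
 g(x) = C1 + C2*x + C3*x^2
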